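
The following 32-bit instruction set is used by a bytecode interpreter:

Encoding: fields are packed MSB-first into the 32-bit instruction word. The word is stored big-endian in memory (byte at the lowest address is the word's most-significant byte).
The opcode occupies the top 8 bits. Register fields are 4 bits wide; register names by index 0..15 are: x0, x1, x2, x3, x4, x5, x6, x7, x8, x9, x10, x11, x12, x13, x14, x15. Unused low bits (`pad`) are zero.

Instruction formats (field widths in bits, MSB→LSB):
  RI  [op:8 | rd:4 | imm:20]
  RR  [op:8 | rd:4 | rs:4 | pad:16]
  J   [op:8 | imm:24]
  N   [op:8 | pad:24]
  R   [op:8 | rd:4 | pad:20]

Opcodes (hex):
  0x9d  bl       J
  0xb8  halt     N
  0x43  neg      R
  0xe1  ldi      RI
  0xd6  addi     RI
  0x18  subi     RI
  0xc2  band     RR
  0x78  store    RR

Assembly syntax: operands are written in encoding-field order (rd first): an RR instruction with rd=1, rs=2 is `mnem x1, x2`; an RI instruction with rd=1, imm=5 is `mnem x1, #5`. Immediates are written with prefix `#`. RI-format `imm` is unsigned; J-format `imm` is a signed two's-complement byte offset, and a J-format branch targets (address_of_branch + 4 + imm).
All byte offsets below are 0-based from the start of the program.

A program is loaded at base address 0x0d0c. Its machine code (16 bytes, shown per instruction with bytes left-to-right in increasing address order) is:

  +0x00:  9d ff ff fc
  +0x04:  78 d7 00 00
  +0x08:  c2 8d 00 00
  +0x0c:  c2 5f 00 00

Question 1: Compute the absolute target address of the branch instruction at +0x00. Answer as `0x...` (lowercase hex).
@+00  big-endian(9d ff ff fc) = 0x9dfffffc
  top 8b → 0x9d → bl [J]
  imm@[23:0]=0xfffffc (s24→-4) ⇒ #-4
  target = base 0x0d0c + off 0x00 + 4 + imm -4 = 0x0d0c

0x0d0c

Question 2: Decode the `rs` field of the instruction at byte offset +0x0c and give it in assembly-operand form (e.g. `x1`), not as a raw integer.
x15

[0c] c2 5f 00 00 → 0xc25f0000
  top 8b → 0xc2 → band [RR]
  rd@[23:20]=0x5 ⇒ x5
  rs@[19:16]=0xf ⇒ x15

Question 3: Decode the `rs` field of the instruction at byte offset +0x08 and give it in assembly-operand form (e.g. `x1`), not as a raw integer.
off 0x08: read c2 8d 00 00 as big → 0xc28d0000
  opcode bits[31:24]=0xc2: band/RR
  [23:20] rd=8 = x8
  [19:16] rs=13 = x13

x13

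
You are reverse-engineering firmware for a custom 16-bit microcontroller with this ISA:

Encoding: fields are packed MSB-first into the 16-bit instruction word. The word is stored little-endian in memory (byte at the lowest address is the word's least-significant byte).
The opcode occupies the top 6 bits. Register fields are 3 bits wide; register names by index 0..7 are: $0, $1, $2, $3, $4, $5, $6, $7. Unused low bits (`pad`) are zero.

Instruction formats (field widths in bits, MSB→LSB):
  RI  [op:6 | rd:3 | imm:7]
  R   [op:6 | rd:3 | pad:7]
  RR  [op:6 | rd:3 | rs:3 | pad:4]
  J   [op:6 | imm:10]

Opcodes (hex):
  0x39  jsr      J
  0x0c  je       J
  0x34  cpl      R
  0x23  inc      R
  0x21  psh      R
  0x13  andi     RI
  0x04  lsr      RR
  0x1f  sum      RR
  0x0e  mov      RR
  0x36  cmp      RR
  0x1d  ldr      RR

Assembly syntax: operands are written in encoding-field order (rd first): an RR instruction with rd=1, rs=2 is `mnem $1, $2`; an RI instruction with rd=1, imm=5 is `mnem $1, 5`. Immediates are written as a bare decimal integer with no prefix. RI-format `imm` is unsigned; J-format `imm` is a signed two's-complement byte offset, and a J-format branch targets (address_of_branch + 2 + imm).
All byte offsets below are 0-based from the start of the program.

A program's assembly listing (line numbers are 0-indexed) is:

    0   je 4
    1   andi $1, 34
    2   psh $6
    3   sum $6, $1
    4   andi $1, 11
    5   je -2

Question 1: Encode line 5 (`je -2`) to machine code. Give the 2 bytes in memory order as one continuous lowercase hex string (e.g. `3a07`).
fe33

5. je fields op=0xc:6|imm=-2:10 → word 33feh → fe 33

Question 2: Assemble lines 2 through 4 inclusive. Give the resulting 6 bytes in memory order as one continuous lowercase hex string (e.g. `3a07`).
0087107f8b4c

line 2 (psh): pack op=0x21:6|rd=6:3|pad=0:7 = 0x8700; little→ 00 87
line 3 (sum): pack op=0x1f:6|rd=6:3|rs=1:3|pad=0:4 = 0x7f10; little→ 10 7f
line 4 (andi): pack op=0x13:6|rd=1:3|imm=11:7 = 0x4c8b; little→ 8b 4c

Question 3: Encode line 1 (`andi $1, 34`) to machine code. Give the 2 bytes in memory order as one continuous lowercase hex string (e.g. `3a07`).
a24c

L1: andi op=0x13:6|rd=1:3|imm=34:7 ⇒ 0x4ca2 ⇒ little a2 4c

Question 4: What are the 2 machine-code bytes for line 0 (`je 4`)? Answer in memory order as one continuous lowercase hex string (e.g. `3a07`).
0430

0. je fields op=0xc:6|imm=4:10 → word 3004h → 04 30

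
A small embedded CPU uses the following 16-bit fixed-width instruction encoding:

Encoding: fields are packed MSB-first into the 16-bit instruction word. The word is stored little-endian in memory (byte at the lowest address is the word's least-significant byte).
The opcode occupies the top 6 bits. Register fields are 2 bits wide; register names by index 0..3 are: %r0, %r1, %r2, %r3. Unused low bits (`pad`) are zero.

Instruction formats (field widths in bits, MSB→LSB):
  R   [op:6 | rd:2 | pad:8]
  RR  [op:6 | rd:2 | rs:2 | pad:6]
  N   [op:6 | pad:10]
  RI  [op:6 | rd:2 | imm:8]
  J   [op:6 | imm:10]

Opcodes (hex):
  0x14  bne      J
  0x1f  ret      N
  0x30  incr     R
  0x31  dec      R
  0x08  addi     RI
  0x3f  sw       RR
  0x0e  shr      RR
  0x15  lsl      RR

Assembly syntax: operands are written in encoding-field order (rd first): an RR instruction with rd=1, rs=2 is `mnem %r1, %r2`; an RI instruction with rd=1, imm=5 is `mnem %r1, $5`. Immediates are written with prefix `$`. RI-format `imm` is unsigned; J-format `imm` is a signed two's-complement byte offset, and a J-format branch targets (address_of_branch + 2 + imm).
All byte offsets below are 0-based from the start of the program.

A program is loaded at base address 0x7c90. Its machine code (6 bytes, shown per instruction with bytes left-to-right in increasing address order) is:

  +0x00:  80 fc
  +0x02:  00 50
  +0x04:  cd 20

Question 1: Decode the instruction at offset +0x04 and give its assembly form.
addi %r0, $205

@+04  little-endian(cd 20) = 0x20cd
  op=0x20cd>>10=0x8 ⇒ addi (RI)
  rd@[9:8]=0x0 ⇒ %r0
  imm@[7:0]=0xcd ⇒ $205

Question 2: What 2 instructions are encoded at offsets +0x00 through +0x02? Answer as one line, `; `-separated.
sw %r0, %r2; bne $0

@+00  little-endian(80 fc) = 0xfc80
  opcode bits[15:10]=0x3f: sw/RR
  rd: (w>>8)&0x3=0x0 → %r0
  rs: (w>>6)&0x3=0x2 → %r2
@+02  little-endian(00 50) = 0x5000
  opcode bits[15:10]=0x14: bne/J
  imm: (w>>0)&0x3ff=0x0 → $0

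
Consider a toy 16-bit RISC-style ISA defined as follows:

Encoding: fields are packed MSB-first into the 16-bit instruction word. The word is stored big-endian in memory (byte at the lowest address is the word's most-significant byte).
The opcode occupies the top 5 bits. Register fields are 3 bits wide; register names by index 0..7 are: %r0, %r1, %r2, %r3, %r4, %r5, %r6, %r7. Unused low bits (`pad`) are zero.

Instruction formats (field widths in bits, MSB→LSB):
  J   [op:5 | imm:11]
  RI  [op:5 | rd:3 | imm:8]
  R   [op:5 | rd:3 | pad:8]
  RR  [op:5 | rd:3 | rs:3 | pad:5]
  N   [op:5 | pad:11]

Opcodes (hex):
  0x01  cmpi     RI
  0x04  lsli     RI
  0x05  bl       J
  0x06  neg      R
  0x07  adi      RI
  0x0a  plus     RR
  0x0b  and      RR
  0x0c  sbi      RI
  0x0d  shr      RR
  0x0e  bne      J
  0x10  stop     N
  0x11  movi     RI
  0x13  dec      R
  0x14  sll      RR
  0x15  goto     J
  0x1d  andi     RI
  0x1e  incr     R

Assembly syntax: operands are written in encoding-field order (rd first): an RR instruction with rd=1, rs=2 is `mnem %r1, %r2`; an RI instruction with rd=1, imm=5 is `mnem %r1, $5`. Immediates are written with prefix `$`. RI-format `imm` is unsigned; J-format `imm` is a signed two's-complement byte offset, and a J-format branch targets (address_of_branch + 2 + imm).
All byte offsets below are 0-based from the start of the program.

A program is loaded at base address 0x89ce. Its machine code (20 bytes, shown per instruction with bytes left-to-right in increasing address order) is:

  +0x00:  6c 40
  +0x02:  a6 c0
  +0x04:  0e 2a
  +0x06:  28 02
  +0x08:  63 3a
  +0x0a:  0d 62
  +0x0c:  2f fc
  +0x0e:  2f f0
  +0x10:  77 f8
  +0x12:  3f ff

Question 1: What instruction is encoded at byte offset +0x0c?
+0x0c: 2f fc ⇒ word 0x2ffc (big)
  opcode bits[15:11]=0x5: bl/J
  [10:0] imm=2044 (s11→-4) = $-4

bl $-4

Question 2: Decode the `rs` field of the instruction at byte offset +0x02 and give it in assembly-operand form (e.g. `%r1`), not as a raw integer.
%r6

@+02  big-endian(a6 c0) = 0xa6c0
  op=0xa6c0>>11=0x14 ⇒ sll (RR)
  rd: (w>>8)&0x7=0x6 → %r6
  rs: (w>>5)&0x7=0x6 → %r6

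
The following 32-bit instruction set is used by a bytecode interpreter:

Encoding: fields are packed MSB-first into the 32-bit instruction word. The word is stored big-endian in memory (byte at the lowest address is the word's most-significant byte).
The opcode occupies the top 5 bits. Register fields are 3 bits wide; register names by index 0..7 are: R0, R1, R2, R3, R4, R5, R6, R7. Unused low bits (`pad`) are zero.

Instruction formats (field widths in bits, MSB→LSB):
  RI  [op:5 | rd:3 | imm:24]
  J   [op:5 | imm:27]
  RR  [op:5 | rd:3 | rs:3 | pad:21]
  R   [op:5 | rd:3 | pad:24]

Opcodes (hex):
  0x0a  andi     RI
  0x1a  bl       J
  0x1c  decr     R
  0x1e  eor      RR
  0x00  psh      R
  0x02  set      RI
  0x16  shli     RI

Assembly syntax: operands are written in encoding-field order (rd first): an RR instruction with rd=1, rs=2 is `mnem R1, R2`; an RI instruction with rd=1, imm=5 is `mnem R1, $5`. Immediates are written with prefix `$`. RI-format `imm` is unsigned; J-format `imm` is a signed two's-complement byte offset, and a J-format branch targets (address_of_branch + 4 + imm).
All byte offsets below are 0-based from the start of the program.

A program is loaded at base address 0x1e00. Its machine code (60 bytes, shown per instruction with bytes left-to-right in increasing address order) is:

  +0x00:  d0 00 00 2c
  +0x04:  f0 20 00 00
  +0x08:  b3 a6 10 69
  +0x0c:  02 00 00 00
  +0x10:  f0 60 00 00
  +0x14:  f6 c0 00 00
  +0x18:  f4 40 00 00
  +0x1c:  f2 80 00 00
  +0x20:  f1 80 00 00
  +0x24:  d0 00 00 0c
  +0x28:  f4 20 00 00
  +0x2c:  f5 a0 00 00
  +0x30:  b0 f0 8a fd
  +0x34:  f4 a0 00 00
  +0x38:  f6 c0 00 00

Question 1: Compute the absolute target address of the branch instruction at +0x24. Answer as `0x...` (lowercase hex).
0x1e34

off 0x24: read d0 00 00 0c as big → 0xd000000c
  top 5b → 0x1a → bl [J]
  imm@[26:0]=0xc ⇒ $12
  target = base 0x1e00 + off 0x24 + 4 + imm 12 = 0x1e34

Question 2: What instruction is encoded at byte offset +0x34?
eor R4, R5

+0x34: f4 a0 00 00 ⇒ word 0xf4a00000 (big)
  top 5b → 0x1e → eor [RR]
  rd@[26:24]=0x4 ⇒ R4
  rs@[23:21]=0x5 ⇒ R5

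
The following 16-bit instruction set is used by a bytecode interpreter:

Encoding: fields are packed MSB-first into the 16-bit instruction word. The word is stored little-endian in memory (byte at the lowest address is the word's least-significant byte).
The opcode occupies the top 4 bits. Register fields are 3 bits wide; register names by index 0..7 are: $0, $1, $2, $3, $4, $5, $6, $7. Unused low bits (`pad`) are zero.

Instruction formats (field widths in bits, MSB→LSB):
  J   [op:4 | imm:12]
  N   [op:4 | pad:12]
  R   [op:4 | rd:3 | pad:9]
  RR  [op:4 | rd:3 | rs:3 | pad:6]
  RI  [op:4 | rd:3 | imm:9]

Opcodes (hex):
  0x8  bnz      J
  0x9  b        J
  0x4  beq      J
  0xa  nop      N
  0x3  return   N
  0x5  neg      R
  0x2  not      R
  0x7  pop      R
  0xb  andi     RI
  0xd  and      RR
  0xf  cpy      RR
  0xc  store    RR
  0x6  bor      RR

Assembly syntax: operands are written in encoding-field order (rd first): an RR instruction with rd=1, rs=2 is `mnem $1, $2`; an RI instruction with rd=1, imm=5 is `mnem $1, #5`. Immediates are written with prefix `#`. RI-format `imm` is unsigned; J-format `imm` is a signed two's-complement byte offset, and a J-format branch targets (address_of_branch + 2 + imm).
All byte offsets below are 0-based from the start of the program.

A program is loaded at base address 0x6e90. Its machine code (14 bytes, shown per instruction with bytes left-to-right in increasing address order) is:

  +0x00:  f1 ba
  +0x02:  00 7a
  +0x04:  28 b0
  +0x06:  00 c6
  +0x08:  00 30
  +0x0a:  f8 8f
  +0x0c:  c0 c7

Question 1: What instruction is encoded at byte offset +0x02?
pop $5

+0x02: 00 7a ⇒ word 0x7a00 (little)
  op=0x7a00>>12=0x7 ⇒ pop (R)
  [11:9] rd=5 = $5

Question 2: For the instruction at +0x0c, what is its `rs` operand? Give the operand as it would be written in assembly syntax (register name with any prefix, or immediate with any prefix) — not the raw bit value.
$7

[0c] c0 c7 → 0xc7c0
  opcode bits[15:12]=0xc: store/RR
  rd@[11:9]=0x3 ⇒ $3
  rs@[8:6]=0x7 ⇒ $7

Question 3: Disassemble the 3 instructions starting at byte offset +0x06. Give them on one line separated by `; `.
off 0x06: read 00 c6 as little → 0xc600
  op=0xc600>>12=0xc ⇒ store (RR)
  [11:9] rd=3 = $3
  [8:6] rs=0 = $0
off 0x08: read 00 30 as little → 0x3000
  op=0x3000>>12=0x3 ⇒ return (N)
off 0x0a: read f8 8f as little → 0x8ff8
  op=0x8ff8>>12=0x8 ⇒ bnz (J)
  [11:0] imm=4088 (s12→-8) = #-8

store $3, $0; return; bnz #-8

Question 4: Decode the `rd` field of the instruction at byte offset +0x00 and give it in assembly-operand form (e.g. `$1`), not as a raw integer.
$5

+0x00: f1 ba ⇒ word 0xbaf1 (little)
  opcode bits[15:12]=0xb: andi/RI
  rd: (w>>9)&0x7=0x5 → $5
  imm: (w>>0)&0x1ff=0xf1 → #241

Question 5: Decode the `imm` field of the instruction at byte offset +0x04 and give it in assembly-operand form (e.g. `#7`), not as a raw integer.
@+04  little-endian(28 b0) = 0xb028
  top 4b → 0xb → andi [RI]
  rd: (w>>9)&0x7=0x0 → $0
  imm: (w>>0)&0x1ff=0x28 → #40

#40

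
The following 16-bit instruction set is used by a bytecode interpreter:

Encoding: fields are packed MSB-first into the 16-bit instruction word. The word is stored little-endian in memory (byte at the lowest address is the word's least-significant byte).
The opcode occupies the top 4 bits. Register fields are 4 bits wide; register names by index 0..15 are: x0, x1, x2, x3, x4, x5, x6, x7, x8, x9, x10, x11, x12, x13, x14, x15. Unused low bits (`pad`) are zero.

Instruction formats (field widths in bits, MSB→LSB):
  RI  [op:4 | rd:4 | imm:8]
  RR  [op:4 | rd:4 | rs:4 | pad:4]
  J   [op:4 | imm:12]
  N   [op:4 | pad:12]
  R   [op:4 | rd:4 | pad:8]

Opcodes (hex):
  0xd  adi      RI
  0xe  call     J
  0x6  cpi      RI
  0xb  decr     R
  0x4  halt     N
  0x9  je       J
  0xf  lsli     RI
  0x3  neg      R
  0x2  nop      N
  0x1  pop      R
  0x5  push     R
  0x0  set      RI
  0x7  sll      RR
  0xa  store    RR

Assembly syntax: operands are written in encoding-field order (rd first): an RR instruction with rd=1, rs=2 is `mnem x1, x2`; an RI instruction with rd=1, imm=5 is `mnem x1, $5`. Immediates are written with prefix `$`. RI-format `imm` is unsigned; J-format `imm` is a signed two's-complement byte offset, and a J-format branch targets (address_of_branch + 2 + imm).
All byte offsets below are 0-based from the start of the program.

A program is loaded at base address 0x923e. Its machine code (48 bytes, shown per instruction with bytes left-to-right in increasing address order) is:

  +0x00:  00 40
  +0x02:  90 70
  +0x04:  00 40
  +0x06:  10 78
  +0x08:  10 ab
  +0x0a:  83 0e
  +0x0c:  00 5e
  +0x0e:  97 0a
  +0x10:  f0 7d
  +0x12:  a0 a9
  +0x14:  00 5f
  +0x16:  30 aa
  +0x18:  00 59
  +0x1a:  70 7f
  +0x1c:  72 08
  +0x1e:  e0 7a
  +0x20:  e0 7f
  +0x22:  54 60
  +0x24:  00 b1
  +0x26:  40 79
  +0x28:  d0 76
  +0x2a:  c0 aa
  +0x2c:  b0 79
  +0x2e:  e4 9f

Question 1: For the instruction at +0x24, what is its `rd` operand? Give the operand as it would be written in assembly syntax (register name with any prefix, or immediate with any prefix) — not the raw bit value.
+0x24: 00 b1 ⇒ word 0xb100 (little)
  top 4b → 0xb → decr [R]
  rd: (w>>8)&0xf=0x1 → x1

x1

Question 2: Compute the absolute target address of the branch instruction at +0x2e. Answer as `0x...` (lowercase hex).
@+2e  little-endian(e4 9f) = 0x9fe4
  opcode bits[15:12]=0x9: je/J
  imm: (w>>0)&0xfff=0xfe4 (s12→-28) → $-28
  target = base 0x923e + off 0x2e + 2 + imm -28 = 0x9252

0x9252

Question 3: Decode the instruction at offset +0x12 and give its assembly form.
store x9, x10

@+12  little-endian(a0 a9) = 0xa9a0
  top 4b → 0xa → store [RR]
  [11:8] rd=9 = x9
  [7:4] rs=10 = x10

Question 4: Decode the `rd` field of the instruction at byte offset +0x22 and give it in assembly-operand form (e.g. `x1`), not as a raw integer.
x0

off 0x22: read 54 60 as little → 0x6054
  opcode bits[15:12]=0x6: cpi/RI
  [11:8] rd=0 = x0
  [7:0] imm=84 = $84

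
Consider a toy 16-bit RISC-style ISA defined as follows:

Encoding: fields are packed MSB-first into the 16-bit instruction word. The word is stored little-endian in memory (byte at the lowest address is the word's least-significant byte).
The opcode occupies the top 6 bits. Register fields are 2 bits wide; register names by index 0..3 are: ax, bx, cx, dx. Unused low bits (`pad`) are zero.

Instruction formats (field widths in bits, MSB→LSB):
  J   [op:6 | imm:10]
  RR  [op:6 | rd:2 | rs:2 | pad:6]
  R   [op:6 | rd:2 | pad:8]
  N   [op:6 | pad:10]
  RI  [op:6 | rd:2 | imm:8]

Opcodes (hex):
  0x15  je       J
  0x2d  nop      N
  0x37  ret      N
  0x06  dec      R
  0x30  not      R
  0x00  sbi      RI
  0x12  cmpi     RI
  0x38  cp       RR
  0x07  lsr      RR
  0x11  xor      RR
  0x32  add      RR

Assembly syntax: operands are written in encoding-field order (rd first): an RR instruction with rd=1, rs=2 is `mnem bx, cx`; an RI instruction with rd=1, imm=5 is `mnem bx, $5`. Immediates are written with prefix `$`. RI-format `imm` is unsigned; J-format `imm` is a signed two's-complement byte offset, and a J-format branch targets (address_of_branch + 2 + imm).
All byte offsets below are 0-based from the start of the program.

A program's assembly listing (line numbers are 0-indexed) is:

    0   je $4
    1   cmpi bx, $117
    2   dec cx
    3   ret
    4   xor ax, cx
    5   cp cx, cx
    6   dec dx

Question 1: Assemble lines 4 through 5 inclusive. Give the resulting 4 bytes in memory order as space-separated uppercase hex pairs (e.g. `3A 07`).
80 44 80 E2

4. xor fields op=0x11:6|rd=0:2|rs=2:2|pad=0:6 → word 4480h → 80 44
5. cp fields op=0x38:6|rd=2:2|rs=2:2|pad=0:6 → word e280h → 80 e2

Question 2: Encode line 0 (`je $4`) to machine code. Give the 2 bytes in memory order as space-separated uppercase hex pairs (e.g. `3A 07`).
04 54

0. je fields op=0x15:6|imm=4:10 → word 5404h → 04 54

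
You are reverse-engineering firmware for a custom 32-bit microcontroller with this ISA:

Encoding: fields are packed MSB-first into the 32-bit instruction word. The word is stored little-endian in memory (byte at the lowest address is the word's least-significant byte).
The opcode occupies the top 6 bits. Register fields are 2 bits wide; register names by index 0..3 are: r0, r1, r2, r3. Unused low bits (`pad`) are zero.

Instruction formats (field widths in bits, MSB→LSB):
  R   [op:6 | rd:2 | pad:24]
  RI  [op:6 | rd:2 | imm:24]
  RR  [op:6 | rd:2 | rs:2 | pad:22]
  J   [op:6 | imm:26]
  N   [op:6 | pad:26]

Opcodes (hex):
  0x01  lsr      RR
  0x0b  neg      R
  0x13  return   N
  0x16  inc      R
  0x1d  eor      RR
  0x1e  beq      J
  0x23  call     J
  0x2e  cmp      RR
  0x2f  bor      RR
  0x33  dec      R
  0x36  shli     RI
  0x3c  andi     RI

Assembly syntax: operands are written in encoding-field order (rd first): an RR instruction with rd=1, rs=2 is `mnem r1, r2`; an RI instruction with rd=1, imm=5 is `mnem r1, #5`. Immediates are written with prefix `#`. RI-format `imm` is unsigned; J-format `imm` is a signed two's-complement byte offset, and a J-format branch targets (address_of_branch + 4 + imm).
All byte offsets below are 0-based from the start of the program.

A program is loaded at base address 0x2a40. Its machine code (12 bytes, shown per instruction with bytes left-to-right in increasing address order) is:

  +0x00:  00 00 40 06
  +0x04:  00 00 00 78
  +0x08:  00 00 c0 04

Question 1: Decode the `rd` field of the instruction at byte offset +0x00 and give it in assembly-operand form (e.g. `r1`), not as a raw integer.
off 0x00: read 00 00 40 06 as little → 0x06400000
  opcode bits[31:26]=0x1: lsr/RR
  rd@[25:24]=0x2 ⇒ r2
  rs@[23:22]=0x1 ⇒ r1

r2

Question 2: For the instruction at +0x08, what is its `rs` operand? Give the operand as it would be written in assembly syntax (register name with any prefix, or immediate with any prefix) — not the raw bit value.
@+08  little-endian(00 00 c0 04) = 0x04c00000
  top 6b → 0x1 → lsr [RR]
  [25:24] rd=0 = r0
  [23:22] rs=3 = r3

r3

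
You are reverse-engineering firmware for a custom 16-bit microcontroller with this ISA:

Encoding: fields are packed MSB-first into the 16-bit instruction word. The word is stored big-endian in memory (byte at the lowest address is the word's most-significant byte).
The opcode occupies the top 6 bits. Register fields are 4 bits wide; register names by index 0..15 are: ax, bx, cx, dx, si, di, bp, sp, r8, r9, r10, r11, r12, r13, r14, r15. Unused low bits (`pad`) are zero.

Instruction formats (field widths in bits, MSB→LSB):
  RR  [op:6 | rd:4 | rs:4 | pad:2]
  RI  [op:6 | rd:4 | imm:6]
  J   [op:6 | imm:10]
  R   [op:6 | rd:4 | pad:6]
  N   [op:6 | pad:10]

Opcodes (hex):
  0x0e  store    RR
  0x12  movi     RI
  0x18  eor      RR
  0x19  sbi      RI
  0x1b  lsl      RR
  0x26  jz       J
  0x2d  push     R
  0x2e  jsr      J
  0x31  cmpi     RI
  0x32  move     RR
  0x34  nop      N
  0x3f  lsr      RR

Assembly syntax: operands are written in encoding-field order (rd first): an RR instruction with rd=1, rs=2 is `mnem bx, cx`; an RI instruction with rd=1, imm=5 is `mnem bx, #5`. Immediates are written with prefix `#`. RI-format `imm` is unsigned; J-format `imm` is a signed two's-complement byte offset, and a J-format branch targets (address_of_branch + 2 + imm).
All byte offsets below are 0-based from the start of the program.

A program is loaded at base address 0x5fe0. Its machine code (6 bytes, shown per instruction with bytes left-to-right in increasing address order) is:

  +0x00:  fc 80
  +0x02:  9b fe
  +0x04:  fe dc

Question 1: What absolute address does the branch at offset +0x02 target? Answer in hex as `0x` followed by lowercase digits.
off 0x02: read 9b fe as big → 0x9bfe
  opcode bits[15:10]=0x26: jz/J
  imm: (w>>0)&0x3ff=0x3fe (s10→-2) → #-2
  target = base 0x5fe0 + off 0x02 + 2 + imm -2 = 0x5fe2

0x5fe2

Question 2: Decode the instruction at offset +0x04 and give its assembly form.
lsr r11, sp

+0x04: fe dc ⇒ word 0xfedc (big)
  top 6b → 0x3f → lsr [RR]
  rd: (w>>6)&0xf=0xb → r11
  rs: (w>>2)&0xf=0x7 → sp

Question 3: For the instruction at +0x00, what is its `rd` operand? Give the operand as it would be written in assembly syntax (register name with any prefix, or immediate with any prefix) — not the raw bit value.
off 0x00: read fc 80 as big → 0xfc80
  opcode bits[15:10]=0x3f: lsr/RR
  [9:6] rd=2 = cx
  [5:2] rs=0 = ax

cx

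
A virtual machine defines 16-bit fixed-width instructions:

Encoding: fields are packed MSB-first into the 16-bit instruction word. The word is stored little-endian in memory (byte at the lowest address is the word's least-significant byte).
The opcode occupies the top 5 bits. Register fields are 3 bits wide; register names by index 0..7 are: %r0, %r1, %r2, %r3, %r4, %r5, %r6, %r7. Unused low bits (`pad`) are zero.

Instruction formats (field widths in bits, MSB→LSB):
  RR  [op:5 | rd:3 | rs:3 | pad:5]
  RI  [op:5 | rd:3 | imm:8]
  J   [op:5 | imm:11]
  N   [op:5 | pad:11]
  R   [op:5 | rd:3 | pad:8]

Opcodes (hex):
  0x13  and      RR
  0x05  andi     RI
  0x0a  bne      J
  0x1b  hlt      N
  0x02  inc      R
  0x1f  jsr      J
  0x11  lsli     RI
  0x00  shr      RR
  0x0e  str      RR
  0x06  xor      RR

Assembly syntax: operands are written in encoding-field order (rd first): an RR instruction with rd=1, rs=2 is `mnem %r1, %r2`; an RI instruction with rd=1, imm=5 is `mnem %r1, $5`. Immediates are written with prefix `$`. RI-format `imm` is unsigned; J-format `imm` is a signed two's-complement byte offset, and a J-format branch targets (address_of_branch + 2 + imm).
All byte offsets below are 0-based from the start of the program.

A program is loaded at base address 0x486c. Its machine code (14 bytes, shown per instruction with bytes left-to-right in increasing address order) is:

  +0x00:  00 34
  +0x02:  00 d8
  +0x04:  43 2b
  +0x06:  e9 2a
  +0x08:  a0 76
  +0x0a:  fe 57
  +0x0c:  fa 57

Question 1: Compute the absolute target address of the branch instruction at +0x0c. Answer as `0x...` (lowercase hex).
+0x0c: fa 57 ⇒ word 0x57fa (little)
  op=0x57fa>>11=0xa ⇒ bne (J)
  imm@[10:0]=0x7fa (s11→-6) ⇒ $-6
  target = base 0x486c + off 0x0c + 2 + imm -6 = 0x4874

0x4874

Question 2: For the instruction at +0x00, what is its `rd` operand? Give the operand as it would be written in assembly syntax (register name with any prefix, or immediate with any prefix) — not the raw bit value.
%r4

[00] 00 34 → 0x3400
  top 5b → 0x6 → xor [RR]
  [10:8] rd=4 = %r4
  [7:5] rs=0 = %r0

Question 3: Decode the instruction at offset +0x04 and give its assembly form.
andi %r3, $67

[04] 43 2b → 0x2b43
  op=0x2b43>>11=0x5 ⇒ andi (RI)
  [10:8] rd=3 = %r3
  [7:0] imm=67 = $67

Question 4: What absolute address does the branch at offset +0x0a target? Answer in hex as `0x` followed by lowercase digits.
+0x0a: fe 57 ⇒ word 0x57fe (little)
  top 5b → 0xa → bne [J]
  imm: (w>>0)&0x7ff=0x7fe (s11→-2) → $-2
  target = base 0x486c + off 0x0a + 2 + imm -2 = 0x4876

0x4876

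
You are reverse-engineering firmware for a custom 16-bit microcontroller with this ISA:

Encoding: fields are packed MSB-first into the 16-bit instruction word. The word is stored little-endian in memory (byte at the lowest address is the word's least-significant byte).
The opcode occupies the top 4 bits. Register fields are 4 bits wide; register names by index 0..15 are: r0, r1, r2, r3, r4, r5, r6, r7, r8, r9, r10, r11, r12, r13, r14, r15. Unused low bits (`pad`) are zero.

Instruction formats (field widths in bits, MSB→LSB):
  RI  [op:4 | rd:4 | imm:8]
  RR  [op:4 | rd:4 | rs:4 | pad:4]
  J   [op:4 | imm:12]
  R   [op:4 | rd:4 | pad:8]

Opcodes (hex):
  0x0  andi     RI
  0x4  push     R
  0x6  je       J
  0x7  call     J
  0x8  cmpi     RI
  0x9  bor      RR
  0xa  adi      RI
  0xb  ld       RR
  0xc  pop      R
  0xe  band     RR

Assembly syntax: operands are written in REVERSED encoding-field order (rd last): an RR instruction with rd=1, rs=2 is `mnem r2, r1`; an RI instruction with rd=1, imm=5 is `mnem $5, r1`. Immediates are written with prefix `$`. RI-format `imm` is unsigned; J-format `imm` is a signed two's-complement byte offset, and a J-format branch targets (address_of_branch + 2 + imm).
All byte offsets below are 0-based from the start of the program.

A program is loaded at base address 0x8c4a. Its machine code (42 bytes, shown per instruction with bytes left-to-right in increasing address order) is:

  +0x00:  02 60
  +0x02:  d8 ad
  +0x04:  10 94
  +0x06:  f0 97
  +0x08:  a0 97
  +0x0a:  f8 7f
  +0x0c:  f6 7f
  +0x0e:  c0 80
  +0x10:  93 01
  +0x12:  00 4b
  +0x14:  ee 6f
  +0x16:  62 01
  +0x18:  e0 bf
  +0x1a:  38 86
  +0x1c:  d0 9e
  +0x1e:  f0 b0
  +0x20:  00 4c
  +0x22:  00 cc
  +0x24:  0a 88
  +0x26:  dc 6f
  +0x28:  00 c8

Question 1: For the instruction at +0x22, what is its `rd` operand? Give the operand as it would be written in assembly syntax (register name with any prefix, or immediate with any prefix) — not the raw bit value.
r12

+0x22: 00 cc ⇒ word 0xcc00 (little)
  top 4b → 0xc → pop [R]
  rd: (w>>8)&0xf=0xc → r12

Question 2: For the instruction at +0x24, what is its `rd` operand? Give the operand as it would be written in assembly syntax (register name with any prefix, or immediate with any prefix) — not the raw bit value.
r8

off 0x24: read 0a 88 as little → 0x880a
  opcode bits[15:12]=0x8: cmpi/RI
  [11:8] rd=8 = r8
  [7:0] imm=10 = $10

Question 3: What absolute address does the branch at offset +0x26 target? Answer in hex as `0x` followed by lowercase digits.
0x8c4e

off 0x26: read dc 6f as little → 0x6fdc
  op=0x6fdc>>12=0x6 ⇒ je (J)
  imm: (w>>0)&0xfff=0xfdc (s12→-36) → $-36
  target = base 0x8c4a + off 0x26 + 2 + imm -36 = 0x8c4e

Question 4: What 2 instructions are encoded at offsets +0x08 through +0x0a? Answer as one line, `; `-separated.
off 0x08: read a0 97 as little → 0x97a0
  opcode bits[15:12]=0x9: bor/RR
  [11:8] rd=7 = r7
  [7:4] rs=10 = r10
off 0x0a: read f8 7f as little → 0x7ff8
  opcode bits[15:12]=0x7: call/J
  [11:0] imm=4088 (s12→-8) = $-8

bor r10, r7; call $-8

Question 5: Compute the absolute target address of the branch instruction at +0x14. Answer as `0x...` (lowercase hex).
0x8c4e

@+14  little-endian(ee 6f) = 0x6fee
  op=0x6fee>>12=0x6 ⇒ je (J)
  imm@[11:0]=0xfee (s12→-18) ⇒ $-18
  target = base 0x8c4a + off 0x14 + 2 + imm -18 = 0x8c4e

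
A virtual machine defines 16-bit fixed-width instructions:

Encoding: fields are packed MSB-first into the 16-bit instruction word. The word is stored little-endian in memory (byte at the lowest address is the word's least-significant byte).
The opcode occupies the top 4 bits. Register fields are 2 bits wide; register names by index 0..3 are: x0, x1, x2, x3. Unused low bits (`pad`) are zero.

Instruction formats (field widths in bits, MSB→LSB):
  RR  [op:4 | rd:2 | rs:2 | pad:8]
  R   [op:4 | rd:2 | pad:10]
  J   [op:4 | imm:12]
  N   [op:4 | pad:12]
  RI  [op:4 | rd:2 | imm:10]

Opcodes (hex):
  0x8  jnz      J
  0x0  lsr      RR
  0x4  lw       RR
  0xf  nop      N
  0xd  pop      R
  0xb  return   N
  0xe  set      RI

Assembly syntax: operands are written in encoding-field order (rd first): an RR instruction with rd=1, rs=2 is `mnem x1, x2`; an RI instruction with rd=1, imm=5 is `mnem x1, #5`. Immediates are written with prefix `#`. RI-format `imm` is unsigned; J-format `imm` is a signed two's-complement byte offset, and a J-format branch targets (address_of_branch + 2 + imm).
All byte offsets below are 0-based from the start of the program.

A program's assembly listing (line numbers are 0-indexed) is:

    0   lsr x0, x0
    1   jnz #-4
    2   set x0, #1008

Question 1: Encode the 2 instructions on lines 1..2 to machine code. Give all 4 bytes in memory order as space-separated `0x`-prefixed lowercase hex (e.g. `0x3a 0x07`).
0xfc 0x8f 0xf0 0xe3

1. jnz fields op=0x8:4|imm=-4:12 → word 8ffch → fc 8f
2. set fields op=0xe:4|rd=0:2|imm=1008:10 → word e3f0h → f0 e3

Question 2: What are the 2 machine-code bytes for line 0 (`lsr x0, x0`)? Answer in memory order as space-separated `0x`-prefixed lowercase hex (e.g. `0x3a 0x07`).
line 0 (lsr): pack op=0x0:4|rd=0:2|rs=0:2|pad=0:8 = 0x0000; little→ 00 00

0x00 0x00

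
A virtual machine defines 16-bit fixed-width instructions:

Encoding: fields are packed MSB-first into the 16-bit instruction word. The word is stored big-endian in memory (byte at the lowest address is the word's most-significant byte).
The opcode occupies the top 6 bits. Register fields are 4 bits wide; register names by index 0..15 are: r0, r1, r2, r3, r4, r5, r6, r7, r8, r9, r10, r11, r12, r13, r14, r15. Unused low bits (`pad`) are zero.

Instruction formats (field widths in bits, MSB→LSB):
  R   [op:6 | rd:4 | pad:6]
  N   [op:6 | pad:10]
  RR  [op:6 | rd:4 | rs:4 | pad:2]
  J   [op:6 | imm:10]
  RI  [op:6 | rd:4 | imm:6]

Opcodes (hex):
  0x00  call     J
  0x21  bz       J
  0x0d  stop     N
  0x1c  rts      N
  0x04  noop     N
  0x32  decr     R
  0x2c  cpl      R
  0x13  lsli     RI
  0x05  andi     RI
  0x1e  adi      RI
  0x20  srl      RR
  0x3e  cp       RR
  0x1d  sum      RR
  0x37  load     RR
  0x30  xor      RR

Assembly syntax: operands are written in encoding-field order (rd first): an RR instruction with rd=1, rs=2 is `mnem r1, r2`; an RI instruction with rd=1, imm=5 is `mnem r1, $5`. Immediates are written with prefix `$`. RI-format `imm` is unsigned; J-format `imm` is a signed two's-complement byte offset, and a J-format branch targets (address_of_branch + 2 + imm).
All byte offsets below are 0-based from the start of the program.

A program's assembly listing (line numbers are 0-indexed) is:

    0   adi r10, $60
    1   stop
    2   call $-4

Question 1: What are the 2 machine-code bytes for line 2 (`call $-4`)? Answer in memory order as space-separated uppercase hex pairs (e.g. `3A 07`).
line 2 (call): pack op=0x0:6|imm=-4:10 = 0x03fc; big→ 03 fc

03 FC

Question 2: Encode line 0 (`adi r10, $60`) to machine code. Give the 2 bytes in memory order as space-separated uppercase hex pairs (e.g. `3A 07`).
7A BC

L0: adi op=0x1e:6|rd=10:4|imm=60:6 ⇒ 0x7abc ⇒ big 7a bc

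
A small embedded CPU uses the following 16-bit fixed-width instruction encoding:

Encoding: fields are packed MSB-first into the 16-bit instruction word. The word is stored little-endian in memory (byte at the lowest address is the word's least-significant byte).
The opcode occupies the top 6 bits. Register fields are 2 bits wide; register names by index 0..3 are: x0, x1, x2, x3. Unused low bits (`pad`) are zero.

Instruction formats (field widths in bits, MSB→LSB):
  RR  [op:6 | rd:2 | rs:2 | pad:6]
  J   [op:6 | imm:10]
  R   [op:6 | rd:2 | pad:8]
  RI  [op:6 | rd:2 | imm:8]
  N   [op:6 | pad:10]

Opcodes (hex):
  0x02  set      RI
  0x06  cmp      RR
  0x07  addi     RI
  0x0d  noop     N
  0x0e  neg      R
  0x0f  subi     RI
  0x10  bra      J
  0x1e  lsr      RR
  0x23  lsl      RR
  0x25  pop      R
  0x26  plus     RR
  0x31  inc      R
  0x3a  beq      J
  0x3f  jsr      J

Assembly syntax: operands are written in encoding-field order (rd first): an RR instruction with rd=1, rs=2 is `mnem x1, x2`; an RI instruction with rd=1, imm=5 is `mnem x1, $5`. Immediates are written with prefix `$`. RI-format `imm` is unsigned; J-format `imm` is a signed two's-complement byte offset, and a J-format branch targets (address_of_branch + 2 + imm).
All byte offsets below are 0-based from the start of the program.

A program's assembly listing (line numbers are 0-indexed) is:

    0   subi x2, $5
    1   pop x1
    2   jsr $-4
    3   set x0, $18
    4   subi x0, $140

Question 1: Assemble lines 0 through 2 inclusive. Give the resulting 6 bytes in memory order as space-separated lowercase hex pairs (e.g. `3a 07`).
L0: subi op=0xf:6|rd=2:2|imm=5:8 ⇒ 0x3e05 ⇒ little 05 3e
L1: pop op=0x25:6|rd=1:2|pad=0:8 ⇒ 0x9500 ⇒ little 00 95
L2: jsr op=0x3f:6|imm=-4:10 ⇒ 0xfffc ⇒ little fc ff

05 3e 00 95 fc ff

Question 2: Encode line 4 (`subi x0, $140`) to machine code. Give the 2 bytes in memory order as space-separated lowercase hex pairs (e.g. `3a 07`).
line 4 (subi): pack op=0xf:6|rd=0:2|imm=140:8 = 0x3c8c; little→ 8c 3c

8c 3c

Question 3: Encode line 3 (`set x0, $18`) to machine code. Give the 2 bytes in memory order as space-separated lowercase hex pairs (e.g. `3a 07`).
3. set fields op=0x2:6|rd=0:2|imm=18:8 → word 0812h → 12 08

12 08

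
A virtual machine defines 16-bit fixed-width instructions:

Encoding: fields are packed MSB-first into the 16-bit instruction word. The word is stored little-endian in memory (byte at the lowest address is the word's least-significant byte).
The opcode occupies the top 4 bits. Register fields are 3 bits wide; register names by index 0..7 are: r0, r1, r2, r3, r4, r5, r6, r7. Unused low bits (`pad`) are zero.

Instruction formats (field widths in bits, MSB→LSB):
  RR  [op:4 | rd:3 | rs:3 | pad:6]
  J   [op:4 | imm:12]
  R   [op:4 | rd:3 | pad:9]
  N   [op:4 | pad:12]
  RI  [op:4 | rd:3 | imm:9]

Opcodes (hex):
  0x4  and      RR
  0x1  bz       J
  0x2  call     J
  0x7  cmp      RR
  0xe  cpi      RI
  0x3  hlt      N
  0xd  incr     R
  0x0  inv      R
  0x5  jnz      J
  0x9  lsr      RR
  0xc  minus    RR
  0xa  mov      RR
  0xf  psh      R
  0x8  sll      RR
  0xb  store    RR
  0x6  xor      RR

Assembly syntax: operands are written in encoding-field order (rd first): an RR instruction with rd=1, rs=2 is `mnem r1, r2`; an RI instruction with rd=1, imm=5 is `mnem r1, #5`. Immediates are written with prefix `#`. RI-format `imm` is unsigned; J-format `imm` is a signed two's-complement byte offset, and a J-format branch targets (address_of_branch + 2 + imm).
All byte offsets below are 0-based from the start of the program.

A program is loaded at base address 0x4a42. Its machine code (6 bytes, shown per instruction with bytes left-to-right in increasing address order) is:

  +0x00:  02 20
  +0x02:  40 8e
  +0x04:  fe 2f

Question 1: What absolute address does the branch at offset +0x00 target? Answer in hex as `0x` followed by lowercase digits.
0x4a46

@+00  little-endian(02 20) = 0x2002
  op=0x2002>>12=0x2 ⇒ call (J)
  [11:0] imm=2 = #2
  target = base 0x4a42 + off 0x00 + 2 + imm 2 = 0x4a46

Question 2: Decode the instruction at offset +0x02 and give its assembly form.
sll r7, r1

off 0x02: read 40 8e as little → 0x8e40
  opcode bits[15:12]=0x8: sll/RR
  rd: (w>>9)&0x7=0x7 → r7
  rs: (w>>6)&0x7=0x1 → r1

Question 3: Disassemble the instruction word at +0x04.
call #-2

off 0x04: read fe 2f as little → 0x2ffe
  opcode bits[15:12]=0x2: call/J
  imm: (w>>0)&0xfff=0xffe (s12→-2) → #-2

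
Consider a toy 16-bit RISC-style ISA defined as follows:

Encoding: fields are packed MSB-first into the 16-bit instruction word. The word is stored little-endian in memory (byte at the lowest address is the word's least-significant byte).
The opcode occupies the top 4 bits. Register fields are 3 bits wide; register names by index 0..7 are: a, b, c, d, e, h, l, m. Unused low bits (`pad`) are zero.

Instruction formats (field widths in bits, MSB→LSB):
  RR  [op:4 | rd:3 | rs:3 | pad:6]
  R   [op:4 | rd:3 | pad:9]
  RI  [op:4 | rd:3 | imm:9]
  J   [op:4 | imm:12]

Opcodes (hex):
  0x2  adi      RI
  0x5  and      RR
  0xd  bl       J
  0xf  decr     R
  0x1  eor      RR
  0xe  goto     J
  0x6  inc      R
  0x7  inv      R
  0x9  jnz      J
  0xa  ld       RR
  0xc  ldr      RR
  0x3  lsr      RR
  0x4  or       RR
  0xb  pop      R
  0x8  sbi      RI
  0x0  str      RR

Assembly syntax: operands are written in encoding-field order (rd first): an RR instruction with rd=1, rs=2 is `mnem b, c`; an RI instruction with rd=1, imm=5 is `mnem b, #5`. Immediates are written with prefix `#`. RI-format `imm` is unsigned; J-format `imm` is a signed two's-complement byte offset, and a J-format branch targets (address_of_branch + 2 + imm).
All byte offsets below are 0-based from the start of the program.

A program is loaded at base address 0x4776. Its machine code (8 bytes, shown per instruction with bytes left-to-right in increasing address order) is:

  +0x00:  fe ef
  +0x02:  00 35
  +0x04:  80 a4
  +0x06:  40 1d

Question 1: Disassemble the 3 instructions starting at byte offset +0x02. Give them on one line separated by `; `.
lsr c, e; ld c, c; eor l, h

[02] 00 35 → 0x3500
  top 4b → 0x3 → lsr [RR]
  [11:9] rd=2 = c
  [8:6] rs=4 = e
[04] 80 a4 → 0xa480
  top 4b → 0xa → ld [RR]
  [11:9] rd=2 = c
  [8:6] rs=2 = c
[06] 40 1d → 0x1d40
  top 4b → 0x1 → eor [RR]
  [11:9] rd=6 = l
  [8:6] rs=5 = h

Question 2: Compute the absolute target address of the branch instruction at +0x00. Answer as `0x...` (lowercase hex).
0x4776

[00] fe ef → 0xeffe
  top 4b → 0xe → goto [J]
  [11:0] imm=4094 (s12→-2) = #-2
  target = base 0x4776 + off 0x00 + 2 + imm -2 = 0x4776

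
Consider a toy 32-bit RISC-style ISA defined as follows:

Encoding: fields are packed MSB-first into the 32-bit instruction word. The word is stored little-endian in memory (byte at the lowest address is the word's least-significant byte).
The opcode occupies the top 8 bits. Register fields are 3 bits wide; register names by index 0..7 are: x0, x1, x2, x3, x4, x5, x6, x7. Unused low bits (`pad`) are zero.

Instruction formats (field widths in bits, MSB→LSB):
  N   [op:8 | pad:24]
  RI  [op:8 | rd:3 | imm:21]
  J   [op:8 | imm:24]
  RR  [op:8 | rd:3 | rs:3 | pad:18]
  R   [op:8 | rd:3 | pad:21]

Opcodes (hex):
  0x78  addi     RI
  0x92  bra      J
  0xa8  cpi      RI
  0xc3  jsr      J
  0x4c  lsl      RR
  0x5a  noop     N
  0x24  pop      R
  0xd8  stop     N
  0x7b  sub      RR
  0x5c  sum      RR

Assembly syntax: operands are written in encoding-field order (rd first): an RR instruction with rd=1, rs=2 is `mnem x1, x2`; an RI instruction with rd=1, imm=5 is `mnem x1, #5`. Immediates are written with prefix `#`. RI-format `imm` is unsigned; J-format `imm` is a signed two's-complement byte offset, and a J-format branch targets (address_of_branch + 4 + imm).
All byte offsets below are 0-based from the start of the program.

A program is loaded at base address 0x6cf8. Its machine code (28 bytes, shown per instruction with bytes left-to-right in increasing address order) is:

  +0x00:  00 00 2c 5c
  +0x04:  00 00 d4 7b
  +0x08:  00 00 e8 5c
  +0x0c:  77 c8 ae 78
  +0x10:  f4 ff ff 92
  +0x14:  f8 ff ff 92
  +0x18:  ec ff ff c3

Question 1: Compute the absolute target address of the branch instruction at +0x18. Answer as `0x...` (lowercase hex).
+0x18: ec ff ff c3 ⇒ word 0xc3ffffec (little)
  op=0xc3ffffec>>24=0xc3 ⇒ jsr (J)
  imm: (w>>0)&0xffffff=0xffffec (s24→-20) → #-20
  target = base 0x6cf8 + off 0x18 + 4 + imm -20 = 0x6d00

0x6d00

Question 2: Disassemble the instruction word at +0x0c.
addi x5, #968823

@+0c  little-endian(77 c8 ae 78) = 0x78aec877
  opcode bits[31:24]=0x78: addi/RI
  rd: (w>>21)&0x7=0x5 → x5
  imm: (w>>0)&0x1fffff=0xec877 → #968823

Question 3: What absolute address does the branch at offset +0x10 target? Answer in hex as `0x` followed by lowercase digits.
0x6d00

+0x10: f4 ff ff 92 ⇒ word 0x92fffff4 (little)
  op=0x92fffff4>>24=0x92 ⇒ bra (J)
  imm@[23:0]=0xfffff4 (s24→-12) ⇒ #-12
  target = base 0x6cf8 + off 0x10 + 4 + imm -12 = 0x6d00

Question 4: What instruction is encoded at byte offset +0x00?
[00] 00 00 2c 5c → 0x5c2c0000
  op=0x5c2c0000>>24=0x5c ⇒ sum (RR)
  rd@[23:21]=0x1 ⇒ x1
  rs@[20:18]=0x3 ⇒ x3

sum x1, x3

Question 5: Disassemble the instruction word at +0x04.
sub x6, x5

+0x04: 00 00 d4 7b ⇒ word 0x7bd40000 (little)
  top 8b → 0x7b → sub [RR]
  [23:21] rd=6 = x6
  [20:18] rs=5 = x5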